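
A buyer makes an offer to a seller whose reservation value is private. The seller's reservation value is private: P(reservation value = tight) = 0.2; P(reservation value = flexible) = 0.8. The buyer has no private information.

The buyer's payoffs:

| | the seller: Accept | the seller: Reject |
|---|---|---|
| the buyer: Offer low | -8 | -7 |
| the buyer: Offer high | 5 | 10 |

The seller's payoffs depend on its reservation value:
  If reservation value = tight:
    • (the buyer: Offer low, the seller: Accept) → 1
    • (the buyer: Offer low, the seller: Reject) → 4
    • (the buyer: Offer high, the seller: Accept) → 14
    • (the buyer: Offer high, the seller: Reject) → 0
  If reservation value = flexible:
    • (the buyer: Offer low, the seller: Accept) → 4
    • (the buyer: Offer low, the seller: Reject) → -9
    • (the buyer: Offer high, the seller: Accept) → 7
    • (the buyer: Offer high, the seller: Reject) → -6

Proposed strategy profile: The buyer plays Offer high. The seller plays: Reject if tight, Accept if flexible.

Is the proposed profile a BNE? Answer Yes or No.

No

The buyer plays Offer high: E[Offer high] = 0.2·(10) + 0.8·(5) = 6; E[Offer low] = -7.8. Best-responding. ✓
The seller (reservation value tight), facing Offer high: Accept gives 14, Reject gives 0. Proposed Reject is not best — profitable deviation exists. ✗
The seller (reservation value flexible), facing Offer high: Accept gives 7, Reject gives -6. Proposed Accept is best. ✓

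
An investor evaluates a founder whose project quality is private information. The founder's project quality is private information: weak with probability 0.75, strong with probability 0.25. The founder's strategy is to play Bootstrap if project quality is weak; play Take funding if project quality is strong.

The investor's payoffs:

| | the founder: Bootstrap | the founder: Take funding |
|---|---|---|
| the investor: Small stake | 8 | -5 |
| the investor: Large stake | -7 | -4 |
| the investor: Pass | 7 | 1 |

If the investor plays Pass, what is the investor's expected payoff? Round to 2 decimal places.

Take the expectation over the founder's project quality, weighting each type's action by its prior probability.
E[Pass] = 0.75·7 + 0.25·1 = 5.25 + 0.25 = 5.5

5.50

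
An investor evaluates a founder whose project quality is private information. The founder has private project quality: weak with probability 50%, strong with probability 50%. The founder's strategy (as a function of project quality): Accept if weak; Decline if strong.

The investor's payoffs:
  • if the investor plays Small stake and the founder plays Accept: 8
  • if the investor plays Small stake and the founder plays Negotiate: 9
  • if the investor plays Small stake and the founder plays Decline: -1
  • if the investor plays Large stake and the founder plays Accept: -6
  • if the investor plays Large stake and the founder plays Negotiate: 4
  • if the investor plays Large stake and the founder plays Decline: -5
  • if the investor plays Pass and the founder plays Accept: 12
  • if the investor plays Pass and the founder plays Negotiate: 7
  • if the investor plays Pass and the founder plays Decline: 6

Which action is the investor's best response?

E[Small stake] = 0.5·(8) + 0.5·(-1) = 3.5
E[Large stake] = 0.5·(-6) + 0.5·(-5) = -5.5
E[Pass] = 0.5·(12) + 0.5·(6) = 9
Best response: Pass (9 is the largest).

Pass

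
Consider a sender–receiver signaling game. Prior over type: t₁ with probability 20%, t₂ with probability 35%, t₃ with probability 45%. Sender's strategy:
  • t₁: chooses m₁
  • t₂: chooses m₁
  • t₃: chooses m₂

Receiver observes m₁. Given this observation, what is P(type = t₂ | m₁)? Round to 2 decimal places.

P(m₁) = 0.2·1 + 0.35·1 + 0.45·0 = 0.55
P(t₂ | m₁) = (0.35·1) / 0.55 = 0.35 / 0.55 = 0.636364

0.64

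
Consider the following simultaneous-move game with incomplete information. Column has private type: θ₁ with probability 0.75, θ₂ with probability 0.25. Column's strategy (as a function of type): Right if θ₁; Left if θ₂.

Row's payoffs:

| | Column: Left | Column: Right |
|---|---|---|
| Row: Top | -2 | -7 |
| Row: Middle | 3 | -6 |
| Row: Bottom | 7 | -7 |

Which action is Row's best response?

Bottom

Compute Row's expected payoff for each action, taking the expectation over Column's type.
E[Top] = 0.75·(-7) + 0.25·(-2) = -5.75
E[Middle] = 0.75·(-6) + 0.25·(3) = -3.75
E[Bottom] = 0.75·(-7) + 0.25·(7) = -3.5
Best response: Bottom (-3.5 is the largest).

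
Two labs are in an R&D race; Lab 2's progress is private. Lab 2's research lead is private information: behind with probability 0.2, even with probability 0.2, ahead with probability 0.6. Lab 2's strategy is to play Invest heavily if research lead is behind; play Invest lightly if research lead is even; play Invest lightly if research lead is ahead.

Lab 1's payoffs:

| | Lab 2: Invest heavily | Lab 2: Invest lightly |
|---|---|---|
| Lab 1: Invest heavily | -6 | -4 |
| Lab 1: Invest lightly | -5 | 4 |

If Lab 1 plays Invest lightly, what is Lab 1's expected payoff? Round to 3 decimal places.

E[Invest lightly] = 0.2·(-5) + 0.2·4 + 0.6·4 = (-1) + 0.8 + 2.4 = 2.2

2.200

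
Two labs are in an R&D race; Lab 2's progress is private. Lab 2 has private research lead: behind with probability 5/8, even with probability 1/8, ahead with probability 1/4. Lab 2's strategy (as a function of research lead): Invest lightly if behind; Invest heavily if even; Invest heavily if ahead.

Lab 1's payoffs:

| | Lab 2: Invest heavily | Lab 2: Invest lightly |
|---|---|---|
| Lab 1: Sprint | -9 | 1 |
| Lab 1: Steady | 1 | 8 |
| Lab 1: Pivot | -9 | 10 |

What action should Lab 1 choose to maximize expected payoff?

E[Sprint] = 5/8·(1) + 1/8·(-9) + 1/4·(-9) = -11/4
E[Steady] = 5/8·(8) + 1/8·(1) + 1/4·(1) = 43/8
E[Pivot] = 5/8·(10) + 1/8·(-9) + 1/4·(-9) = 23/8
Best response: Steady (43/8 is the largest).

Steady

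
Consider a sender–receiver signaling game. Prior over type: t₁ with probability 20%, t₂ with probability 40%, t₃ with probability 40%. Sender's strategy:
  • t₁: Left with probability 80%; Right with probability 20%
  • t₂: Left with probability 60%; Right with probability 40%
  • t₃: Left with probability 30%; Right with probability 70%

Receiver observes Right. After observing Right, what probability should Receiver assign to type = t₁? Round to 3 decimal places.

0.083

P(Right) = 0.2·0.2 + 0.4·0.4 + 0.4·0.7 = 0.48
P(t₁ | Right) = (0.2·0.2) / 0.48 = 0.04 / 0.48 = 0.0833333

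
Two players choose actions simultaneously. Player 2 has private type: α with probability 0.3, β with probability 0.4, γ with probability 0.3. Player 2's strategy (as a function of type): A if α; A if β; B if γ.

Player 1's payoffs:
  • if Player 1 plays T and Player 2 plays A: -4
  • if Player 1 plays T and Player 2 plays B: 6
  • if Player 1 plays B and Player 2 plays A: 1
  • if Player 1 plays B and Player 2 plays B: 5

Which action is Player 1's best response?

E[T] = 0.3·(-4) + 0.4·(-4) + 0.3·(6) = -1
E[B] = 0.3·(1) + 0.4·(1) + 0.3·(5) = 2.2
Best response: B (2.2 is the largest).

B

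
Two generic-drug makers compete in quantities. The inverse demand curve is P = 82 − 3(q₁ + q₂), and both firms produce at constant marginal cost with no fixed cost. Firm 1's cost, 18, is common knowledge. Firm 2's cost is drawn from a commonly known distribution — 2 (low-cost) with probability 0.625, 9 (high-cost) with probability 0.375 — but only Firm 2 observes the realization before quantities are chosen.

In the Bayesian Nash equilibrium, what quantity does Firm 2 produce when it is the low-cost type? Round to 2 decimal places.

10.52

Firm 2 with cost c maximizes (82 − 3(q₁+q₂) − c)·q₂, giving q₂(c) = (82 − c − 3q₁)/6.
E[c₂] = 0.625·2 + 0.375·9 = 4.625
Firm 1's FOC against E[q₂] yields q₁ = (82 − 2·18 + E[c₂])/9 = (82 − 36 + 4.625)/9 = 5.625.
q₂(low-cost) = (82 − 2 − 3·5.625)/6 = 10.5208.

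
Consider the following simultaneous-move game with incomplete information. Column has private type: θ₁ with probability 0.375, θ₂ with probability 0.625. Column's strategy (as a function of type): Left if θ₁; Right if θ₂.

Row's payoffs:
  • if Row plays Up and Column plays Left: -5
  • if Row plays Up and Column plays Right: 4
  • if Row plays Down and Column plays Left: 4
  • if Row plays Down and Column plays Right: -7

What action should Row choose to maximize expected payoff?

Up

Compute Row's expected payoff for each action, taking the expectation over Column's type.
E[Up] = 0.375·(-5) + 0.625·(4) = 0.625
E[Down] = 0.375·(4) + 0.625·(-7) = -2.875
Best response: Up (0.625 is the largest).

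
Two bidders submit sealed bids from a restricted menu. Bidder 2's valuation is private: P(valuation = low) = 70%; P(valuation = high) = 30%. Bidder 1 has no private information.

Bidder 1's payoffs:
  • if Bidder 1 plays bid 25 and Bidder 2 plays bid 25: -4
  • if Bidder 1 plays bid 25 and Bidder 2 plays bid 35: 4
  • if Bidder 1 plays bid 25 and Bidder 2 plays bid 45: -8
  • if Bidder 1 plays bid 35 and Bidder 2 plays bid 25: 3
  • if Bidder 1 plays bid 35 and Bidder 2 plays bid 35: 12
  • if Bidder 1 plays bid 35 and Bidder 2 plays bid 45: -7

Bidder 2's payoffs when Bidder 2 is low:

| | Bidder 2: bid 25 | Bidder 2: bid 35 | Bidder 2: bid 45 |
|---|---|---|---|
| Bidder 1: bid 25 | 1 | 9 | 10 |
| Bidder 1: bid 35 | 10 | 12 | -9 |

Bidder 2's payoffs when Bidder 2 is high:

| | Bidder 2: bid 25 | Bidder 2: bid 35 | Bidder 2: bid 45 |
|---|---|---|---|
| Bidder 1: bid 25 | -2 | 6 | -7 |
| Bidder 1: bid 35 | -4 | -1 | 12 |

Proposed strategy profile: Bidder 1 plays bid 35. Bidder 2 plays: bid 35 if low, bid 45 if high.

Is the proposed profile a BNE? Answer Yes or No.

Bidder 1 plays bid 35: E[bid 35] = 0.7·(12) + 0.3·(-7) = 6.3; E[bid 25] = 0.4. Best-responding. ✓
Bidder 2 (valuation low), facing bid 35: bid 25 gives 10, bid 35 gives 12, bid 45 gives -9. Proposed bid 35 is best. ✓
Bidder 2 (valuation high), facing bid 35: bid 25 gives -4, bid 35 gives -1, bid 45 gives 12. Proposed bid 45 is best. ✓

Yes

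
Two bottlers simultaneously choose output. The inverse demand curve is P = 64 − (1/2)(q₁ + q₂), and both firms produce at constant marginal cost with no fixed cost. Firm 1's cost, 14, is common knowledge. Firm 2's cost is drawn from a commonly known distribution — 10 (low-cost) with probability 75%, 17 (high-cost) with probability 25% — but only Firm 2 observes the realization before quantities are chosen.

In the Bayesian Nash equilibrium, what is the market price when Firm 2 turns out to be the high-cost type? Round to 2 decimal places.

Type-c best response for Firm 2: q₂(c) = (64 − c) − q₁/2.
Firm 1 maximizes expected profit; its first-order condition is 64 − q₁ − (1/2)E[q₂] − 14 = 0.
Substituting E[q₂] and solving: E[c₂] = 11.75, so q₁ = (64 − 2·14 + 11.75)/(3/2) = 31.8333.
q₂(high-cost) = 31.0833, so P = 64 − (1/2)·(31.8333 + 31.0833) = 32.5417.

32.54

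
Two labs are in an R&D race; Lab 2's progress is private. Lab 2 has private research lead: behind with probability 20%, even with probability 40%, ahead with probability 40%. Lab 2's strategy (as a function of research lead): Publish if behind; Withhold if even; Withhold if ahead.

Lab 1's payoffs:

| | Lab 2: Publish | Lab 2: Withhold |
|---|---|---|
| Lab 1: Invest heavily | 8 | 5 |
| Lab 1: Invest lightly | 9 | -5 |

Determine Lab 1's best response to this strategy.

Invest heavily

Compute Lab 1's expected payoff for each action, taking the expectation over Lab 2's type.
E[Invest heavily] = 0.2·(8) + 0.4·(5) + 0.4·(5) = 5.6
E[Invest lightly] = 0.2·(9) + 0.4·(-5) + 0.4·(-5) = -2.2
Best response: Invest heavily (5.6 is the largest).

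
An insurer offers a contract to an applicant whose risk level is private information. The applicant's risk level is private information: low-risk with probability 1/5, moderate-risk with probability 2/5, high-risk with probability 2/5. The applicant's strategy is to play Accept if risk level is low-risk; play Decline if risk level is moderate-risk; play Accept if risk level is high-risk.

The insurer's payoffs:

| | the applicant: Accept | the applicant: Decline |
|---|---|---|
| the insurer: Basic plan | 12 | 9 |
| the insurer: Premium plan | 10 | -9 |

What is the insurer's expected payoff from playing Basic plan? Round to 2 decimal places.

10.80

E[Basic plan] = 1/5·12 + 2/5·9 + 2/5·12 = 12/5 + 18/5 + 24/5 = 54/5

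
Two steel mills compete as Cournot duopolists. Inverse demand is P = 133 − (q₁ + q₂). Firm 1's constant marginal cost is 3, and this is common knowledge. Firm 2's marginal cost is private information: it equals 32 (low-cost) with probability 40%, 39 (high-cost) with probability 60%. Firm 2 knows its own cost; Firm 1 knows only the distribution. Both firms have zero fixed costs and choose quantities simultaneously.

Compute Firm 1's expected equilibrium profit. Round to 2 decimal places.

Type-c best response for Firm 2: q₂(c) = (133 − c)/2 − q₁/2.
Firm 1 maximizes expected profit; its first-order condition is 133 − 2q₁ − E[q₂] − 3 = 0.
Substituting E[q₂] and solving: E[c₂] = 36.2, so q₁ = (133 − 2·3 + 36.2)/3 = 54.4.
E[P] = 133 − (q₁ + E[q₂]) = 57.4; Firm 1's expected profit = (E[P] − 3)·q₁ = (57.4 − 3)·54.4 = 2959.36.

2959.36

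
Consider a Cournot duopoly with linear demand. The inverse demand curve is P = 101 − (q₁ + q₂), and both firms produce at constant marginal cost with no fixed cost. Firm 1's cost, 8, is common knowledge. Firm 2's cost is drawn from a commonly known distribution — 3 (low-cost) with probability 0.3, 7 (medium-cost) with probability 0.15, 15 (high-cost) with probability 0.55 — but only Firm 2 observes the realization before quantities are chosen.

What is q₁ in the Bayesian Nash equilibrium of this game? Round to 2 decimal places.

31.73

Firm 2 with cost c maximizes (101 − (q₁+q₂) − c)·q₂, giving q₂(c) = (101 − c − q₁)/2.
E[c₂] = 0.3·3 + 0.15·7 + 0.55·15 = 10.2
Firm 1's FOC against E[q₂] yields q₁ = (101 − 2·8 + E[c₂])/3 = (101 − 16 + 10.2)/3 = 31.7333.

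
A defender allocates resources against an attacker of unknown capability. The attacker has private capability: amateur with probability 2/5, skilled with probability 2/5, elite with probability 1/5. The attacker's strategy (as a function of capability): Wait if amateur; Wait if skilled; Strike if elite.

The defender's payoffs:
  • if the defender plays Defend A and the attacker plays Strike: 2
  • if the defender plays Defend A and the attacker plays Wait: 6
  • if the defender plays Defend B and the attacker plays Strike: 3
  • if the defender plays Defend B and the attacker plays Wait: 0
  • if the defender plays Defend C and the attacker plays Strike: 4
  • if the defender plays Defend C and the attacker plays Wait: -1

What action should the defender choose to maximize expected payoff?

Compute the defender's expected payoff for each action, taking the expectation over the attacker's type.
E[Defend A] = 2/5·(6) + 2/5·(6) + 1/5·(2) = 26/5
E[Defend B] = 2/5·(0) + 2/5·(0) + 1/5·(3) = 3/5
E[Defend C] = 2/5·(-1) + 2/5·(-1) + 1/5·(4) = 0
Best response: Defend A (26/5 is the largest).

Defend A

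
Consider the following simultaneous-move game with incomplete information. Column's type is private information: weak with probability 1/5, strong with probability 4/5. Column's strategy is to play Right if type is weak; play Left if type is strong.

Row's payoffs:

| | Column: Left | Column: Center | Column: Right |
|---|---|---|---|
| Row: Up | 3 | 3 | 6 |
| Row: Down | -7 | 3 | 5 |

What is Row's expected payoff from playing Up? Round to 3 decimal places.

Take the expectation over Column's type, weighting each type's action by its prior probability.
E[Up] = 1/5·6 + 4/5·3 = 6/5 + 12/5 = 18/5

3.600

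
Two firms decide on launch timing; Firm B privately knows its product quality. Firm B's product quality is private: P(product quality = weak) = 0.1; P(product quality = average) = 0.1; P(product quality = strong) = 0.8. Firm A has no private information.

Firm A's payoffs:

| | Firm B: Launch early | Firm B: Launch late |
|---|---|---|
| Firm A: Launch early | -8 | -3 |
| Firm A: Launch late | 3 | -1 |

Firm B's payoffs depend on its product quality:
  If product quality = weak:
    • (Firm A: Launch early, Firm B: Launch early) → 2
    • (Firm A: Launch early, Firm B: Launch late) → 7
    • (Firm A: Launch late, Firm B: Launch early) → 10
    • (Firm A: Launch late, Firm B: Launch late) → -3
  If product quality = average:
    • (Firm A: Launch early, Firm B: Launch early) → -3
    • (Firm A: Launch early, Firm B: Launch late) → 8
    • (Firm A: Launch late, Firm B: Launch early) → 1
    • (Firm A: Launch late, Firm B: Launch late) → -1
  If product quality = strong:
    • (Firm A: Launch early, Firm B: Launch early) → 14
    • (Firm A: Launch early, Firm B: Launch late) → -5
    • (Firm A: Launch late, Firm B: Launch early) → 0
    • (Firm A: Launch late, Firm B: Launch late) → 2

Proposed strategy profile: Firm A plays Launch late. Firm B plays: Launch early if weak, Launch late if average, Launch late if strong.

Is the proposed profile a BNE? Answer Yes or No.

A profile is a BNE iff every type of every player is best-responding given beliefs about the other side.
Firm A plays Launch late: E[Launch late] = 0.1·(3) + 0.1·(-1) + 0.8·(-1) = -0.6; E[Launch early] = -3.5. Best-responding. ✓
Firm B (product quality weak), facing Launch late: Launch early gives 10, Launch late gives -3. Proposed Launch early is best. ✓
Firm B (product quality average), facing Launch late: Launch early gives 1, Launch late gives -1. Proposed Launch late is not best — profitable deviation exists. ✗
Firm B (product quality strong), facing Launch late: Launch early gives 0, Launch late gives 2. Proposed Launch late is best. ✓

No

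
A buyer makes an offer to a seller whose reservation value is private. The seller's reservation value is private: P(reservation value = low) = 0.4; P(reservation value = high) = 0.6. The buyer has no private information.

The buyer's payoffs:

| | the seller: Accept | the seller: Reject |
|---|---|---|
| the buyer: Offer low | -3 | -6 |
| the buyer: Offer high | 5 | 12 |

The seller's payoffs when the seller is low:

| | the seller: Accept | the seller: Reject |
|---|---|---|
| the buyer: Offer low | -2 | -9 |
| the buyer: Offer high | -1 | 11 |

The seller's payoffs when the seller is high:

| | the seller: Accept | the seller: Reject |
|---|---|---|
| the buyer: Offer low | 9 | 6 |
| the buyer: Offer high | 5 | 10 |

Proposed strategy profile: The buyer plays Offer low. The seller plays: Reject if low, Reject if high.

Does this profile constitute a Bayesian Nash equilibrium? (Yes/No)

The buyer plays Offer low: E[Offer low] = 0.4·(-6) + 0.6·(-6) = -6; E[Offer high] = 12. Not best-responding. ✗
The seller (reservation value low), facing Offer low: Accept gives -2, Reject gives -9. Proposed Reject is not best — profitable deviation exists. ✗
The seller (reservation value high), facing Offer low: Accept gives 9, Reject gives 6. Proposed Reject is not best — profitable deviation exists. ✗

No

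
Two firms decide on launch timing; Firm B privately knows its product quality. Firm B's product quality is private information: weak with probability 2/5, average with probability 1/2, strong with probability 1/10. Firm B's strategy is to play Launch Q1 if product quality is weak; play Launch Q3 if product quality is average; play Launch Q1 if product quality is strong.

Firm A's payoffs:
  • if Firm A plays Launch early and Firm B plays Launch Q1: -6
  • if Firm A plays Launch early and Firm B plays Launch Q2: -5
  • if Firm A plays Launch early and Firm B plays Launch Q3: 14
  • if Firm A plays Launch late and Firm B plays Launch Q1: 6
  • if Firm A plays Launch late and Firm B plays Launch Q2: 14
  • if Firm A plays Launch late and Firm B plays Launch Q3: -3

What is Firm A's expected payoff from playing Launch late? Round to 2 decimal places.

1.50

E[Launch late] = 2/5·6 + 1/2·(-3) + 1/10·6 = 12/5 + (-3/2) + 3/5 = 3/2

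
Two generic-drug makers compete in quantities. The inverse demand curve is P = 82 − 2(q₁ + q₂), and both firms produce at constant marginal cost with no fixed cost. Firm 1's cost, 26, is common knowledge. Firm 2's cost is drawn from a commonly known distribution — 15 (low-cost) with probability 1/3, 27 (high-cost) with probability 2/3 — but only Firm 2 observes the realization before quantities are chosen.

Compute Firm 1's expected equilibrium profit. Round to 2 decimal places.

Each type of Firm 2 best-responds to q₁; Firm 1 best-responds to the expected q₂ over Firm 2's types.
Firm 2 with cost c maximizes (82 − 2(q₁+q₂) − c)·q₂, giving q₂(c) = (82 − c − 2q₁)/4.
E[c₂] = 1/3·15 + 2/3·27 = 23
Firm 1's FOC against E[q₂] yields q₁ = (82 − 2·26 + E[c₂])/6 = (82 − 52 + 23)/6 = 8.83333.
E[P] = 82 − 2·(q₁ + E[q₂]) = 43.6667; Firm 1's expected profit = (E[P] − 26)·q₁ = (43.6667 − 26)·8.83333 = 156.056.

156.06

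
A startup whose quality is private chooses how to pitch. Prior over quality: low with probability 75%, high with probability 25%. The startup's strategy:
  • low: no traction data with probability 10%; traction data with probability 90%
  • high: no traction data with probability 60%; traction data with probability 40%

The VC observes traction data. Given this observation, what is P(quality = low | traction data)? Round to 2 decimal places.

Apply Bayes' rule using the sender's strategy as the likelihood.
P(traction data) = 0.75·0.9 + 0.25·0.4 = 0.775
P(low | traction data) = (0.75·0.9) / 0.775 = 0.675 / 0.775 = 0.870968

0.87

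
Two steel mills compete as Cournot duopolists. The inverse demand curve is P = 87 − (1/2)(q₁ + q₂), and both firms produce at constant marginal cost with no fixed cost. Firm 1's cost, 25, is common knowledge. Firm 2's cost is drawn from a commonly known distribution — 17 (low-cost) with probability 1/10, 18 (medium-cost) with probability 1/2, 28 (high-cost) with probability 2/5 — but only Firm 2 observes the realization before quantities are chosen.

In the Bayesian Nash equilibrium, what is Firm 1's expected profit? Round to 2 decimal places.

Type-c best response for Firm 2: q₂(c) = (87 − c) − q₁/2.
Firm 1 maximizes expected profit; its first-order condition is 87 − q₁ − (1/2)E[q₂] − 25 = 0.
Substituting E[q₂] and solving: E[c₂] = 21.9, so q₁ = (87 − 2·25 + 21.9)/(3/2) = 39.2667.
E[P] = 87 − (1/2)·(q₁ + E[q₂]) = 44.6333; Firm 1's expected profit = (E[P] − 25)·q₁ = (44.6333 − 25)·39.2667 = 770.936.

770.94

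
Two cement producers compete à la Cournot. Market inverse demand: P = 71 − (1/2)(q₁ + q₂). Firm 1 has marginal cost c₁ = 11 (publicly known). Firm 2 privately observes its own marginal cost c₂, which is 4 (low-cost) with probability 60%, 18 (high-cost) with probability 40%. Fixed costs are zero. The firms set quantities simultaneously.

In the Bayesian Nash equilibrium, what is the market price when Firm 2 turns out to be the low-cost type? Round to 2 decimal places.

Type-c best response for Firm 2: q₂(c) = (71 − c) − q₁/2.
Firm 1 maximizes expected profit; its first-order condition is 71 − q₁ − (1/2)E[q₂] − 11 = 0.
Substituting E[q₂] and solving: E[c₂] = 9.6, so q₁ = (71 − 2·11 + 9.6)/(3/2) = 39.0667.
q₂(low-cost) = 47.4667, so P = 71 − (1/2)·(39.0667 + 47.4667) = 27.7333.

27.73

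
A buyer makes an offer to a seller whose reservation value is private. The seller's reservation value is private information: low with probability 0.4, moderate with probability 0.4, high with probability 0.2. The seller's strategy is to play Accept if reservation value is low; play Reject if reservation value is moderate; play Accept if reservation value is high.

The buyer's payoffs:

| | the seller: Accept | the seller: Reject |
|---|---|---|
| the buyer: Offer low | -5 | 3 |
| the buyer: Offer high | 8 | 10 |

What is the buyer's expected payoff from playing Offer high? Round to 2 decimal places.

E[Offer high] = 0.4·8 + 0.4·10 + 0.2·8 = 3.2 + 4 + 1.6 = 8.8

8.80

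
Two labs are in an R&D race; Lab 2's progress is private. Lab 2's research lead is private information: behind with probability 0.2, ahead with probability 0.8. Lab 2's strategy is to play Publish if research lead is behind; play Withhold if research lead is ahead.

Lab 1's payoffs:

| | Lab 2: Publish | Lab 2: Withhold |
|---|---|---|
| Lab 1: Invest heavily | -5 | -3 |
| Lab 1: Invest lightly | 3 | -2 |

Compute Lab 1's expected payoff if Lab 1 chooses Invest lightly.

-1

Take the expectation over Lab 2's research lead, weighting each type's action by its prior probability.
E[Invest lightly] = 0.2·3 + 0.8·(-2) = 0.6 + (-1.6) = -1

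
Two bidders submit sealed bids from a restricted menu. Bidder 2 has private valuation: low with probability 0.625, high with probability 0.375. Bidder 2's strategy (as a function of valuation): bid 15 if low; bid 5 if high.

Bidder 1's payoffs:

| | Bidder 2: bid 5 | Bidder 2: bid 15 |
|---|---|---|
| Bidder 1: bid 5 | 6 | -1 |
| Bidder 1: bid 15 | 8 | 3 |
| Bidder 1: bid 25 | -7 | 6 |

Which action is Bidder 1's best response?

bid 15

E[bid 5] = 0.625·(-1) + 0.375·(6) = 1.625
E[bid 15] = 0.625·(3) + 0.375·(8) = 4.875
E[bid 25] = 0.625·(6) + 0.375·(-7) = 1.125
Best response: bid 15 (4.875 is the largest).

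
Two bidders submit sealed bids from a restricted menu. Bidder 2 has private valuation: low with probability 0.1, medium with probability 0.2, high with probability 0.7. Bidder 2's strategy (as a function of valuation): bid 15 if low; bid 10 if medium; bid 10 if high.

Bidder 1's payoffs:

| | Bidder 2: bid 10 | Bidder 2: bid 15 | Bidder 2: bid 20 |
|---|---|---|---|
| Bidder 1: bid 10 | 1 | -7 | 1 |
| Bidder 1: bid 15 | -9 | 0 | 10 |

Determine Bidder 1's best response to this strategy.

E[bid 10] = 0.1·(-7) + 0.2·(1) + 0.7·(1) = 0.2
E[bid 15] = 0.1·(0) + 0.2·(-9) + 0.7·(-9) = -8.1
Best response: bid 10 (0.2 is the largest).

bid 10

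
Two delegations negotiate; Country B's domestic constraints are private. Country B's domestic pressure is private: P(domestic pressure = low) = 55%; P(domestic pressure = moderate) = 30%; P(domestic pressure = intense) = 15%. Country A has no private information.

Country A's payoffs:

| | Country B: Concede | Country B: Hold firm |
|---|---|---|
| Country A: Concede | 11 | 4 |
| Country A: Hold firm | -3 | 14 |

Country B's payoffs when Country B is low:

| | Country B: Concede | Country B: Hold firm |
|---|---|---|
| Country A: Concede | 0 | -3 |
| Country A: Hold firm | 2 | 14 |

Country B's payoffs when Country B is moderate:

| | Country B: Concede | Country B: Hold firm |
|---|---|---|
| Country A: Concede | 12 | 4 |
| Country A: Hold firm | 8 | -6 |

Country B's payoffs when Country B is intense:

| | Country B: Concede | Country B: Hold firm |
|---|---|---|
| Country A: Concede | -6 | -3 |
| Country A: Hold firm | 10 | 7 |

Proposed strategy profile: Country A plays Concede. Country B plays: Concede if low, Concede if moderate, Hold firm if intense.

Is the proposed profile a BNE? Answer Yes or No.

Yes

Country A plays Concede: E[Concede] = 0.55·(11) + 0.3·(11) + 0.15·(4) = 9.95; E[Hold firm] = -0.45. Best-responding. ✓
Country B (domestic pressure low), facing Concede: Concede gives 0, Hold firm gives -3. Proposed Concede is best. ✓
Country B (domestic pressure moderate), facing Concede: Concede gives 12, Hold firm gives 4. Proposed Concede is best. ✓
Country B (domestic pressure intense), facing Concede: Concede gives -6, Hold firm gives -3. Proposed Hold firm is best. ✓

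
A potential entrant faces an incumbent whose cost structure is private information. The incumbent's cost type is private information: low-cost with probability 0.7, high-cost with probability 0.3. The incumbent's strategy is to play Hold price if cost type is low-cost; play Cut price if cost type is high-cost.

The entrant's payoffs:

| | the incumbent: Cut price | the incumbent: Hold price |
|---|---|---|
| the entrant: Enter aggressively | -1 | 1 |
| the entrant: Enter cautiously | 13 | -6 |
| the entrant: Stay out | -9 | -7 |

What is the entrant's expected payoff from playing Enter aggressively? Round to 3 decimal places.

Take the expectation over the incumbent's cost type, weighting each type's action by its prior probability.
E[Enter aggressively] = 0.7·1 + 0.3·(-1) = 0.7 + (-0.3) = 0.4

0.400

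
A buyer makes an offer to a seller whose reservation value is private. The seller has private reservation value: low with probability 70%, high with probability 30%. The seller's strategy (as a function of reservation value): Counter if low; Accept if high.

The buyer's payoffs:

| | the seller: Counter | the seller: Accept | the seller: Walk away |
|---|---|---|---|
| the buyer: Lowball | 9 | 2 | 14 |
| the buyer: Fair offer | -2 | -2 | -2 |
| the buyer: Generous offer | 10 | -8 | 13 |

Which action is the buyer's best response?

Lowball

Compute the buyer's expected payoff for each action, taking the expectation over the seller's type.
E[Lowball] = 0.7·(9) + 0.3·(2) = 6.9
E[Fair offer] = 0.7·(-2) + 0.3·(-2) = -2
E[Generous offer] = 0.7·(10) + 0.3·(-8) = 4.6
Best response: Lowball (6.9 is the largest).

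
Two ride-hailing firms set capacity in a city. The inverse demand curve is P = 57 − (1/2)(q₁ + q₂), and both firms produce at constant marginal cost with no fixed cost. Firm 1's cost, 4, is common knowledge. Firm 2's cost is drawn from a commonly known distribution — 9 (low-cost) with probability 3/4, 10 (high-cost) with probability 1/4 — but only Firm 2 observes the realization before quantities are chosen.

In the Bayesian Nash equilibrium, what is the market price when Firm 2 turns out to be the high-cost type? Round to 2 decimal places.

Firm 2 with cost c maximizes (57 − (1/2)(q₁+q₂) − c)·q₂, giving q₂(c) = (57 − c − (1/2)q₁).
E[c₂] = 3/4·9 + 1/4·10 = 9.25
Firm 1's FOC against E[q₂] yields q₁ = (57 − 2·4 + E[c₂])/(3/2) = (57 − 8 + 9.25)/(3/2) = 38.8333.
q₂(high-cost) = 27.5833, so P = 57 − (1/2)·(38.8333 + 27.5833) = 23.7917.

23.79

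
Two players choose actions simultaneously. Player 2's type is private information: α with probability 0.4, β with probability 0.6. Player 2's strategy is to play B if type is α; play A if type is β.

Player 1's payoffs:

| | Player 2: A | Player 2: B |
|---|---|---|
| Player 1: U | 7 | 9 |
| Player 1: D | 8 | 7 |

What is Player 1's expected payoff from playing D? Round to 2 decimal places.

7.60

E[D] = 0.4·7 + 0.6·8 = 2.8 + 4.8 = 7.6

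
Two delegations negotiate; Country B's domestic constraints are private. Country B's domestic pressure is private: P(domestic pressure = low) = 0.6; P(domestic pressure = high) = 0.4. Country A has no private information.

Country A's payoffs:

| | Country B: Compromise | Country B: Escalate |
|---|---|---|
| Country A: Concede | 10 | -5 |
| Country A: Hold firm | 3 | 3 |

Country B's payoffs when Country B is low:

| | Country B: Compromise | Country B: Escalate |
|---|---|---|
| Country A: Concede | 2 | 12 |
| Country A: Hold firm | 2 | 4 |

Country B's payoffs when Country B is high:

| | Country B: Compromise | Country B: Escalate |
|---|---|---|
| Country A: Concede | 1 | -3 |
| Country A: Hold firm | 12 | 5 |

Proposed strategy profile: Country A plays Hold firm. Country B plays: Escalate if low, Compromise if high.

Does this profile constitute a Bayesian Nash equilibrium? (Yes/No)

Yes

A profile is a BNE iff every type of every player is best-responding given beliefs about the other side.
Country A plays Hold firm: E[Hold firm] = 0.6·(3) + 0.4·(3) = 3; E[Concede] = 1. Best-responding. ✓
Country B (domestic pressure low), facing Hold firm: Compromise gives 2, Escalate gives 4. Proposed Escalate is best. ✓
Country B (domestic pressure high), facing Hold firm: Compromise gives 12, Escalate gives 5. Proposed Compromise is best. ✓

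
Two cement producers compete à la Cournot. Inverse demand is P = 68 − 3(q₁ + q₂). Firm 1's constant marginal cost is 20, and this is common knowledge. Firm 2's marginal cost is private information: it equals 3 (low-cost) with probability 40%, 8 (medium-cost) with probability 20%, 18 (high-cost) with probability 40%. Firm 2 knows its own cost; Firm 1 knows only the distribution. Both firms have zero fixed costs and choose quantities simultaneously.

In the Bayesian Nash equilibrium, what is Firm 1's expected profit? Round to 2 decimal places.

Firm 2 with cost c maximizes (68 − 3(q₁+q₂) − c)·q₂, giving q₂(c) = (68 − c − 3q₁)/6.
E[c₂] = 0.4·3 + 0.2·8 + 0.4·18 = 10
Firm 1's FOC against E[q₂] yields q₁ = (68 − 2·20 + E[c₂])/9 = (68 − 40 + 10)/9 = 4.22222.
E[P] = 68 − 3·(q₁ + E[q₂]) = 32.6667; Firm 1's expected profit = (E[P] − 20)·q₁ = (32.6667 − 20)·4.22222 = 53.4815.

53.48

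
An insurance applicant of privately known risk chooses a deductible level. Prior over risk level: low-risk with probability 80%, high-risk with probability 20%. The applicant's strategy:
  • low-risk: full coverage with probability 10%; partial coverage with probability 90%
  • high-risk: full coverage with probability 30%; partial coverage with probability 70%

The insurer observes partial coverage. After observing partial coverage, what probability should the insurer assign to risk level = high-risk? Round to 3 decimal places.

0.163

P(partial coverage) = 0.8·0.9 + 0.2·0.7 = 0.86
P(high-risk | partial coverage) = (0.2·0.7) / 0.86 = 0.14 / 0.86 = 0.162791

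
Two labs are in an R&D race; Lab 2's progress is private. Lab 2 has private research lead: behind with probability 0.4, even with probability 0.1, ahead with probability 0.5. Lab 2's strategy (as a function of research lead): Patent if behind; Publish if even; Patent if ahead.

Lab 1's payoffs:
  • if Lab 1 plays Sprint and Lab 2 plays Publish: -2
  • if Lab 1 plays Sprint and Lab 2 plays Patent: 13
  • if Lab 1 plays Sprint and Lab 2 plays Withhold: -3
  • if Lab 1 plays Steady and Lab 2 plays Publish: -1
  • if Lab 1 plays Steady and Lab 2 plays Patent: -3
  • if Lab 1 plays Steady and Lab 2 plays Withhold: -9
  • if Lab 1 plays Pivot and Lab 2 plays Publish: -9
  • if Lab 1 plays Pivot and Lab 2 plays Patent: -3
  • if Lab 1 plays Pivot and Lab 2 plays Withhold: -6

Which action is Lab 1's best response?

Sprint

Compute Lab 1's expected payoff for each action, taking the expectation over Lab 2's type.
E[Sprint] = 0.4·(13) + 0.1·(-2) + 0.5·(13) = 11.5
E[Steady] = 0.4·(-3) + 0.1·(-1) + 0.5·(-3) = -2.8
E[Pivot] = 0.4·(-3) + 0.1·(-9) + 0.5·(-3) = -3.6
Best response: Sprint (11.5 is the largest).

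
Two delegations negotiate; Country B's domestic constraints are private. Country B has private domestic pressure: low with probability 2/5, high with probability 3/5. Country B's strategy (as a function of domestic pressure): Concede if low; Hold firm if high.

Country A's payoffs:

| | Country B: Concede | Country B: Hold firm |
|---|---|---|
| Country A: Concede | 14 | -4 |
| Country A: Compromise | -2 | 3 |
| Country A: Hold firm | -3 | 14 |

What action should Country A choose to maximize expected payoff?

E[Concede] = 2/5·(14) + 3/5·(-4) = 16/5
E[Compromise] = 2/5·(-2) + 3/5·(3) = 1
E[Hold firm] = 2/5·(-3) + 3/5·(14) = 36/5
Best response: Hold firm (36/5 is the largest).

Hold firm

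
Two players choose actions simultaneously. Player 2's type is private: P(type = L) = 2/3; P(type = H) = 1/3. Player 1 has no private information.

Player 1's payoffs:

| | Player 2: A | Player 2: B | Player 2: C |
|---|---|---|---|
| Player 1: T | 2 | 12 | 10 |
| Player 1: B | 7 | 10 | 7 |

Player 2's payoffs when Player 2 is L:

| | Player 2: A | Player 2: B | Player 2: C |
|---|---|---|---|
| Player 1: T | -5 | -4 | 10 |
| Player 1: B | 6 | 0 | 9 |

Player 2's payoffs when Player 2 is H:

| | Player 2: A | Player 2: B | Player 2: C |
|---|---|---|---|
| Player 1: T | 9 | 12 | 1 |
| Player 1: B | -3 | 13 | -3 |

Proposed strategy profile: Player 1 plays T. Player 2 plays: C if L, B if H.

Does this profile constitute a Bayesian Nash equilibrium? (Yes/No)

Yes

A profile is a BNE iff every type of every player is best-responding given beliefs about the other side.
Player 1 plays T: E[T] = 2/3·(10) + 1/3·(12) = 32/3; E[B] = 8. Best-responding. ✓
Player 2 (type L), facing T: A gives -5, B gives -4, C gives 10. Proposed C is best. ✓
Player 2 (type H), facing T: A gives 9, B gives 12, C gives 1. Proposed B is best. ✓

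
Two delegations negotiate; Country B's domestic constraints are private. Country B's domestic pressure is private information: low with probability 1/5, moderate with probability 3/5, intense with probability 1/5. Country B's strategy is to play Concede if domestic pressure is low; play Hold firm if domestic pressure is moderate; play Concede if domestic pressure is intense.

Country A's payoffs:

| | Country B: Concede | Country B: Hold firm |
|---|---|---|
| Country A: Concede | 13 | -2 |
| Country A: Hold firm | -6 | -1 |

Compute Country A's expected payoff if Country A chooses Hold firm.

-3

Take the expectation over Country B's domestic pressure, weighting each type's action by its prior probability.
E[Hold firm] = 1/5·(-6) + 3/5·(-1) + 1/5·(-6) = (-6/5) + (-3/5) + (-6/5) = -3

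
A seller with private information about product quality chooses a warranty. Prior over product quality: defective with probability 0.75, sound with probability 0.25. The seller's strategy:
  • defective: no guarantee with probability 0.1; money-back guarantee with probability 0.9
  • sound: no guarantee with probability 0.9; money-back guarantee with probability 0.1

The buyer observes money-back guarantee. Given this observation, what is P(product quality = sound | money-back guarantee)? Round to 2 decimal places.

0.04

P(money-back guarantee) = 0.75·0.9 + 0.25·0.1 = 0.7
P(sound | money-back guarantee) = (0.25·0.1) / 0.7 = 0.025 / 0.7 = 0.0357143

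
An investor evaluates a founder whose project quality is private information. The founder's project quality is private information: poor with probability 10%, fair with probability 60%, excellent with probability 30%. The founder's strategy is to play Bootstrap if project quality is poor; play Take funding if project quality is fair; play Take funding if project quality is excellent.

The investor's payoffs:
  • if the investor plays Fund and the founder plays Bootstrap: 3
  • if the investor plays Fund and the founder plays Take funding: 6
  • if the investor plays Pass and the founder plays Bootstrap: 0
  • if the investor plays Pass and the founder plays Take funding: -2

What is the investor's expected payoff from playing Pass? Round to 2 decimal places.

E[Pass] = 0.1·0 + 0.6·(-2) + 0.3·(-2) = 0 + (-1.2) + (-0.6) = -1.8

-1.80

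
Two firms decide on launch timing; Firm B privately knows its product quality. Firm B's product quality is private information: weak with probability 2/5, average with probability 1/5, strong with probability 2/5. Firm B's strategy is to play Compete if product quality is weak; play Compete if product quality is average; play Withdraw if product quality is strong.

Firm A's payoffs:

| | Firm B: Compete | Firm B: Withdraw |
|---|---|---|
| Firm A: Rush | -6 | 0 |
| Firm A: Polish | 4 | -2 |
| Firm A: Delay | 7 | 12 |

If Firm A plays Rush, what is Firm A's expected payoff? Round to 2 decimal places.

-3.60

Take the expectation over Firm B's product quality, weighting each type's action by its prior probability.
E[Rush] = 2/5·(-6) + 1/5·(-6) + 2/5·0 = (-12/5) + (-6/5) + 0 = -18/5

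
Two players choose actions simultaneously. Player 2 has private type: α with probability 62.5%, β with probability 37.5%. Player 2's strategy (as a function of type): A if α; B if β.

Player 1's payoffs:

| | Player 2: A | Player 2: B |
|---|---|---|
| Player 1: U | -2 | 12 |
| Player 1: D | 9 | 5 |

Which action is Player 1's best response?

D

E[U] = 0.625·(-2) + 0.375·(12) = 3.25
E[D] = 0.625·(9) + 0.375·(5) = 7.5
Best response: D (7.5 is the largest).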